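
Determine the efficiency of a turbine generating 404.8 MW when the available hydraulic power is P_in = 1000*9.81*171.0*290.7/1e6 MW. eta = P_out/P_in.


P_in = 1000 * 9.81 * 171.0 * 290.7 / 1e6 = 487.6522 MW
eta = 404.8 / 487.6522 = 0.8301


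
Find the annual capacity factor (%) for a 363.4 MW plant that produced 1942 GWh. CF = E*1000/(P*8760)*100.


CF = 1942 * 1000 / (363.4 * 8760) * 100 = 61.0043 %


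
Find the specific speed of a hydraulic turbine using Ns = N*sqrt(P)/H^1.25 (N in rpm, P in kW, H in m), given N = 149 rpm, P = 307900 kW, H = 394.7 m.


Ns = 149 * 307900^0.5 / 394.7^1.25 = 46.9956


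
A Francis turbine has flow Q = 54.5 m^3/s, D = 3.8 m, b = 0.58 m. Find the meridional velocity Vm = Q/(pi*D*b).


Vm = 54.5 / (pi * 3.8 * 0.58) = 7.8711 m/s


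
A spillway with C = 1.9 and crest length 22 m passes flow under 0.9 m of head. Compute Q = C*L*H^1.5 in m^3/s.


Q = 1.9 * 22 * 0.9^1.5 = 35.6895 m^3/s


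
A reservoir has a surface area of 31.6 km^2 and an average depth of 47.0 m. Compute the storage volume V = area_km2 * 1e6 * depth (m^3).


V = 31.6 * 1e6 * 47.0 = 1.4852e+09 m^3


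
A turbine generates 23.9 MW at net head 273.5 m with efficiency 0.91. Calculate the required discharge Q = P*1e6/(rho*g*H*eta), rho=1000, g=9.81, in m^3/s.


Q = 23.9 * 1e6 / (1000 * 9.81 * 273.5 * 0.91) = 9.7888 m^3/s


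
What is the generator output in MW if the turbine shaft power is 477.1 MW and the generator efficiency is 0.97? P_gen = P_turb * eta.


P_gen = 477.1 * 0.97 = 462.7870 MW


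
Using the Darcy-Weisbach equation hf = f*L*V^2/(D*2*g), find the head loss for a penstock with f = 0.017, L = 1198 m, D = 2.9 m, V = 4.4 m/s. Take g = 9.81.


hf = 0.017 * 1198 * 4.4^2 / (2.9 * 2 * 9.81) = 6.9297 m


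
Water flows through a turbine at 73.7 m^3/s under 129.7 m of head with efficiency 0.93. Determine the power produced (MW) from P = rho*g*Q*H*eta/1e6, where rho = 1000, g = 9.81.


P = 1000 * 9.81 * 73.7 * 129.7 * 0.93 / 1e6 = 87.2086 MW


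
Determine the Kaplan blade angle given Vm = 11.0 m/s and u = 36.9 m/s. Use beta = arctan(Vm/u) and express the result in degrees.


beta = arctan(11.0 / 36.9) = 16.5995 degrees


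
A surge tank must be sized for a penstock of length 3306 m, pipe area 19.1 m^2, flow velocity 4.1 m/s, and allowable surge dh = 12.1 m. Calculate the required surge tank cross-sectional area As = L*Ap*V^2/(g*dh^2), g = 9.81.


As = 3306 * 19.1 * 4.1^2 / (9.81 * 12.1^2) = 739.0336 m^2


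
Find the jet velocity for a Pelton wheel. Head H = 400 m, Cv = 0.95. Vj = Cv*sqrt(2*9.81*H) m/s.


Vj = 0.95 * sqrt(2*9.81*400) = 84.1595 m/s


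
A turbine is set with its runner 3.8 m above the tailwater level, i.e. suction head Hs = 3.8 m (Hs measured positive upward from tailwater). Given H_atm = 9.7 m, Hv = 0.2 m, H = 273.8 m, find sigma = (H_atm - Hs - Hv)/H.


sigma = (9.7 - 3.8 - 0.2) / 273.8 = 0.0208


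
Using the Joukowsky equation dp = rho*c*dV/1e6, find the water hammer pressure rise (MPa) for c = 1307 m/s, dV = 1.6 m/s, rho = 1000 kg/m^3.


dp = 1000 * 1307 * 1.6 / 1e6 = 2.0912 MPa


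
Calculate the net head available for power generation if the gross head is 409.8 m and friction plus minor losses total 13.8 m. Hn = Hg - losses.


Hn = 409.8 - 13.8 = 396.0000 m


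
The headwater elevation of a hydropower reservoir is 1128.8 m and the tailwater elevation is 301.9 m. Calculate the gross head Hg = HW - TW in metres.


Hg = 1128.8 - 301.9 = 826.9000 m


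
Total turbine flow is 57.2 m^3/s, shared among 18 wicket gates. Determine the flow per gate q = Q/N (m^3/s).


q = 57.2 / 18 = 3.1778 m^3/s


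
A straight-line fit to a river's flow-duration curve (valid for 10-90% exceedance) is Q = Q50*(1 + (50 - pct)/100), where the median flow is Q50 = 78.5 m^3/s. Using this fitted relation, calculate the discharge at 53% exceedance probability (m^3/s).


Q = 78.5 * (1 + (50 - 53)/100) = 76.1450 m^3/s


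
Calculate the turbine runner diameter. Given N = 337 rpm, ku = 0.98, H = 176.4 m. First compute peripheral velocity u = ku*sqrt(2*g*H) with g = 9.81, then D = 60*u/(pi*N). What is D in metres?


u = 0.98 * sqrt(2*9.81*176.4) = 57.6534 m/s
D = 60 * 57.6534 / (pi * 337) = 3.2674 m


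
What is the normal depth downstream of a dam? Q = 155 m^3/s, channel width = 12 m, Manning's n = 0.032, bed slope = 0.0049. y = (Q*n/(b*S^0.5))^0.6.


y = (155 * 0.032 / (12 * 0.0049^0.5))^0.6 = 2.9022 m


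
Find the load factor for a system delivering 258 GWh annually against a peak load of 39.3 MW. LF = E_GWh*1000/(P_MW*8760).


LF = 258 * 1000 / (39.3 * 8760) = 0.7494


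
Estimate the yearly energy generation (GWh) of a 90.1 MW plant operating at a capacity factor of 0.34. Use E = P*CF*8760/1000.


E = 90.1 * 0.34 * 8760 / 1000 = 268.3538 GWh


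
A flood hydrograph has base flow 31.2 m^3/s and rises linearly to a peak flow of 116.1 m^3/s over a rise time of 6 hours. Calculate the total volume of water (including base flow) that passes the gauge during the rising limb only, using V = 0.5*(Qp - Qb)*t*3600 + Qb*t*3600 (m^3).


V = 0.5*(116.1 - 31.2)*6*3600 + 31.2*6*3600 = 1.5908e+06 m^3


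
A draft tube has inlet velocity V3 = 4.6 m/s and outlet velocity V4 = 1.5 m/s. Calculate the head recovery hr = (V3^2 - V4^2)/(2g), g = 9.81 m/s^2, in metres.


hr = (4.6^2 - 1.5^2) / (2*9.81) = 0.9638 m


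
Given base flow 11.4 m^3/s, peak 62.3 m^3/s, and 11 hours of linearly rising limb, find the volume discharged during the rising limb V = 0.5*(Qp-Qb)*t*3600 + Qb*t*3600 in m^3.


V = 0.5*(62.3 - 11.4)*11*3600 + 11.4*11*3600 = 1.4593e+06 m^3


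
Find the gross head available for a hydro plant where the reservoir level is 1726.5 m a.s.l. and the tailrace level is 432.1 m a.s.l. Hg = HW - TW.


Hg = 1726.5 - 432.1 = 1294.4000 m


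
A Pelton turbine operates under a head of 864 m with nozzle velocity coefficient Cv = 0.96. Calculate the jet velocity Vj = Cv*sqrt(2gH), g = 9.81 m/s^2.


Vj = 0.96 * sqrt(2*9.81*864) = 124.9907 m/s


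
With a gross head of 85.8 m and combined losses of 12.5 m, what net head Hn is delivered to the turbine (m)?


Hn = 85.8 - 12.5 = 73.3000 m


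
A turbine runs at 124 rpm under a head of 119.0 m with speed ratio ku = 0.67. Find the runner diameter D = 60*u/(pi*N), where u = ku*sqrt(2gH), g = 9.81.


u = 0.67 * sqrt(2*9.81*119.0) = 32.3741 m/s
D = 60 * 32.3741 / (pi * 124) = 4.9863 m


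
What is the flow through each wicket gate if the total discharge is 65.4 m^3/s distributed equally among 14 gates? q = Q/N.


q = 65.4 / 14 = 4.6714 m^3/s


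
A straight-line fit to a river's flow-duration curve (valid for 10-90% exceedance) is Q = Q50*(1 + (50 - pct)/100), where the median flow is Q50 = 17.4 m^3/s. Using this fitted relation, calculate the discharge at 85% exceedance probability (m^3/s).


Q = 17.4 * (1 + (50 - 85)/100) = 11.3100 m^3/s


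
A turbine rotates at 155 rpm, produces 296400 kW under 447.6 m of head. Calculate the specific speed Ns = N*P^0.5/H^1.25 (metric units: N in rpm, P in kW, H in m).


Ns = 155 * 296400^0.5 / 447.6^1.25 = 40.9881


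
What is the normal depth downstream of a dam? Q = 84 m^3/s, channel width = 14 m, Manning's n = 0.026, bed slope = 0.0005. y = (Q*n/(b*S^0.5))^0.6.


y = (84 * 0.026 / (14 * 0.0005^0.5))^0.6 = 3.2076 m


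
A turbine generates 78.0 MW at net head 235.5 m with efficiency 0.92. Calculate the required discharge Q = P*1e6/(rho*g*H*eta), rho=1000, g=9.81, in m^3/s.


Q = 78.0 * 1e6 / (1000 * 9.81 * 235.5 * 0.92) = 36.6984 m^3/s


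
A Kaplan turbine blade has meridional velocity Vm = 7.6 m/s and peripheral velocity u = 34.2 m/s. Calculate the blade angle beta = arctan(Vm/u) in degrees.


beta = arctan(7.6 / 34.2) = 12.5288 degrees


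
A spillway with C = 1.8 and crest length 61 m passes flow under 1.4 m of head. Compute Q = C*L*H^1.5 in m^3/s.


Q = 1.8 * 61 * 1.4^1.5 = 181.8840 m^3/s


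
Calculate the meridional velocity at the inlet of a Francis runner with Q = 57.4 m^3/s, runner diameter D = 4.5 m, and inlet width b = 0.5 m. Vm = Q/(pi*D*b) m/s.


Vm = 57.4 / (pi * 4.5 * 0.5) = 8.1204 m/s


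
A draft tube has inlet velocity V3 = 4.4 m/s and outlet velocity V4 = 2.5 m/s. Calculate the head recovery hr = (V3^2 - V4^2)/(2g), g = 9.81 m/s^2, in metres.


hr = (4.4^2 - 2.5^2) / (2*9.81) = 0.6682 m


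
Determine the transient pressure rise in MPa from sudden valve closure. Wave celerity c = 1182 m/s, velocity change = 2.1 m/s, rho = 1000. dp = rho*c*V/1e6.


dp = 1000 * 1182 * 2.1 / 1e6 = 2.4822 MPa


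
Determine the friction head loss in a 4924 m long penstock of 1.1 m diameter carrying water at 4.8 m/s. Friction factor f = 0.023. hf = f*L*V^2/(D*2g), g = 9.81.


hf = 0.023 * 4924 * 4.8^2 / (1.1 * 2 * 9.81) = 120.9029 m


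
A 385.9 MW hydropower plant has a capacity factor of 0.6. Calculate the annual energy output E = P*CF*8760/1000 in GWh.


E = 385.9 * 0.6 * 8760 / 1000 = 2028.2904 GWh


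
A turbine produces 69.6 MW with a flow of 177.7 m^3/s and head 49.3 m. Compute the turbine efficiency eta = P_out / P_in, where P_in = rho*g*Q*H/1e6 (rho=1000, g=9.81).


P_in = 1000 * 9.81 * 177.7 * 49.3 / 1e6 = 85.9416 MW
eta = 69.6 / 85.9416 = 0.8099


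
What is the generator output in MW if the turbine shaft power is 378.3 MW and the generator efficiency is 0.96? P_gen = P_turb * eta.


P_gen = 378.3 * 0.96 = 363.1680 MW


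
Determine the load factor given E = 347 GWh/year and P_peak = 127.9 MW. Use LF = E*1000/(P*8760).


LF = 347 * 1000 / (127.9 * 8760) = 0.3097


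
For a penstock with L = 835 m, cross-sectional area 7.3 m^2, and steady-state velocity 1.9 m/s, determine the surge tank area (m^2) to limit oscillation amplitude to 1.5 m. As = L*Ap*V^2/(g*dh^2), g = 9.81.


As = 835 * 7.3 * 1.9^2 / (9.81 * 1.5^2) = 996.9308 m^2


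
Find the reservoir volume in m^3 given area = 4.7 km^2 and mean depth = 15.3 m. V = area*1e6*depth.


V = 4.7 * 1e6 * 15.3 = 7.1910e+07 m^3


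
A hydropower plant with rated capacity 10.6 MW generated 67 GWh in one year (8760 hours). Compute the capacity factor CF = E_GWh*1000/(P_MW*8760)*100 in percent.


CF = 67 * 1000 / (10.6 * 8760) * 100 = 72.1547 %


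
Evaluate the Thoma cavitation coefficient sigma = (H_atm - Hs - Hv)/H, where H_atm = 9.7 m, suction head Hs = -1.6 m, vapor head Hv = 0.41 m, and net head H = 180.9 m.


sigma = (9.7 - (-1.6) - 0.41) / 180.9 = 0.0602


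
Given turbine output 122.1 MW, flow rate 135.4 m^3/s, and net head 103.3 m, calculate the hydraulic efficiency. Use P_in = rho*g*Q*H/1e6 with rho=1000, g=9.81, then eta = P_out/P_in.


P_in = 1000 * 9.81 * 135.4 * 103.3 / 1e6 = 137.2107 MW
eta = 122.1 / 137.2107 = 0.8899


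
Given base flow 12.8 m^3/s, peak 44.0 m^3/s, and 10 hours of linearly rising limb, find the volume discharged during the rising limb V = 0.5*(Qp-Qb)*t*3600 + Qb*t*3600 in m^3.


V = 0.5*(44.0 - 12.8)*10*3600 + 12.8*10*3600 = 1.0224e+06 m^3


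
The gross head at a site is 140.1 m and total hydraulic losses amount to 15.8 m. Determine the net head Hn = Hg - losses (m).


Hn = 140.1 - 15.8 = 124.3000 m


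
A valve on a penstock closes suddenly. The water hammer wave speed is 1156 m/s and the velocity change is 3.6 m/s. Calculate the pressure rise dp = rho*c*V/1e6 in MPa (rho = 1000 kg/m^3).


dp = 1000 * 1156 * 3.6 / 1e6 = 4.1616 MPa


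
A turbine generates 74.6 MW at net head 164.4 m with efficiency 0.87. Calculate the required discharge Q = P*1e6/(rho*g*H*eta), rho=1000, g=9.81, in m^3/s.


Q = 74.6 * 1e6 / (1000 * 9.81 * 164.4 * 0.87) = 53.1678 m^3/s


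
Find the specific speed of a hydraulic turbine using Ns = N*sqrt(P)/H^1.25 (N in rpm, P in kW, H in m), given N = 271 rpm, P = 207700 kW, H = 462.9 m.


Ns = 271 * 207700^0.5 / 462.9^1.25 = 57.5213


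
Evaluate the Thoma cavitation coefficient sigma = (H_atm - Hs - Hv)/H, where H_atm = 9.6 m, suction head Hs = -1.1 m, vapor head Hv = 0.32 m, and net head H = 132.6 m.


sigma = (9.6 - (-1.1) - 0.32) / 132.6 = 0.0783


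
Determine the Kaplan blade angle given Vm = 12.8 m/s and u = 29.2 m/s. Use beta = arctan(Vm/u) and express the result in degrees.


beta = arctan(12.8 / 29.2) = 23.6705 degrees


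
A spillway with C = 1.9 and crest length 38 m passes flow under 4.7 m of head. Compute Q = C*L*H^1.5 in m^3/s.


Q = 1.9 * 38 * 4.7^1.5 = 735.6716 m^3/s


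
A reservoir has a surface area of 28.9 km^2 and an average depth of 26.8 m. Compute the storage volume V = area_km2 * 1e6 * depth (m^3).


V = 28.9 * 1e6 * 26.8 = 7.7452e+08 m^3


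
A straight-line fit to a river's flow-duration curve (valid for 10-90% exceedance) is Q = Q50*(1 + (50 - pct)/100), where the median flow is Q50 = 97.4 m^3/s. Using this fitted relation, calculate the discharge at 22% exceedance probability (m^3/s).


Q = 97.4 * (1 + (50 - 22)/100) = 124.6720 m^3/s


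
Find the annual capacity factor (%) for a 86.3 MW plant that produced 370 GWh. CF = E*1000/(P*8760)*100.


CF = 370 * 1000 / (86.3 * 8760) * 100 = 48.9426 %


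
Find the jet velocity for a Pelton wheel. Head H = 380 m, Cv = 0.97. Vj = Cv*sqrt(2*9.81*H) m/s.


Vj = 0.97 * sqrt(2*9.81*380) = 83.7554 m/s


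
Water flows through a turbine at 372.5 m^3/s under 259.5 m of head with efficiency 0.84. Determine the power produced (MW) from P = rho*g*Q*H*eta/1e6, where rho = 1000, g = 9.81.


P = 1000 * 9.81 * 372.5 * 259.5 * 0.84 / 1e6 = 796.5480 MW


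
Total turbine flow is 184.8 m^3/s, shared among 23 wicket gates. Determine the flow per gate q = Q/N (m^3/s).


q = 184.8 / 23 = 8.0348 m^3/s


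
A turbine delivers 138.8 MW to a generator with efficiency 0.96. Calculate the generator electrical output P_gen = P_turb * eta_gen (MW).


P_gen = 138.8 * 0.96 = 133.2480 MW


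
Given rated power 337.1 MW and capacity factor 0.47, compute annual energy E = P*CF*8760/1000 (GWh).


E = 337.1 * 0.47 * 8760 / 1000 = 1387.9081 GWh


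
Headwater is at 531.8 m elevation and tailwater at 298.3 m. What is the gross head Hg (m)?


Hg = 531.8 - 298.3 = 233.5000 m


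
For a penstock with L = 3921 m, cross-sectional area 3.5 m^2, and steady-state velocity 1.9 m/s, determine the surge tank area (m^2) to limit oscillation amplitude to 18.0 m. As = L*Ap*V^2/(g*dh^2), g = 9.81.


As = 3921 * 3.5 * 1.9^2 / (9.81 * 18.0^2) = 15.5868 m^2


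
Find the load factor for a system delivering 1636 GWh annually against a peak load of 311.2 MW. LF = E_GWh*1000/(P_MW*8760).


LF = 1636 * 1000 / (311.2 * 8760) = 0.6001


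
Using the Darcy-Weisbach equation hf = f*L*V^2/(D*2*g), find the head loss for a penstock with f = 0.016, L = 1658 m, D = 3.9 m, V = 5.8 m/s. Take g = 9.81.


hf = 0.016 * 1658 * 5.8^2 / (3.9 * 2 * 9.81) = 11.6626 m


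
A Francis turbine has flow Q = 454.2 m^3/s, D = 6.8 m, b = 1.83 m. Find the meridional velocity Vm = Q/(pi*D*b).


Vm = 454.2 / (pi * 6.8 * 1.83) = 11.6182 m/s


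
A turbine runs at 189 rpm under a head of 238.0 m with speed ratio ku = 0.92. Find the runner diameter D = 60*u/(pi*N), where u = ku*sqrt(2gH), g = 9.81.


u = 0.92 * sqrt(2*9.81*238.0) = 62.8674 m/s
D = 60 * 62.8674 / (pi * 189) = 6.3528 m


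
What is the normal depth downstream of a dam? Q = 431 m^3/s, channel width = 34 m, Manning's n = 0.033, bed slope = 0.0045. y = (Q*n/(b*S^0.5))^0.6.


y = (431 * 0.033 / (34 * 0.0045^0.5))^0.6 = 2.9988 m


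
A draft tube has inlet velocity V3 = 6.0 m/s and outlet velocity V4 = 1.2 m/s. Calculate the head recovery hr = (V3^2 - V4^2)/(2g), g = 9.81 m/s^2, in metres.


hr = (6.0^2 - 1.2^2) / (2*9.81) = 1.7615 m


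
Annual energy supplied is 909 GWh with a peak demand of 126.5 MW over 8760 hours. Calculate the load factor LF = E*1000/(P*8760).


LF = 909 * 1000 / (126.5 * 8760) = 0.8203


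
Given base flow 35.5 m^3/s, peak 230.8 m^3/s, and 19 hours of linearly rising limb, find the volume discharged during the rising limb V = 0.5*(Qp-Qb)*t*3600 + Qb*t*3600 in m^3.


V = 0.5*(230.8 - 35.5)*19*3600 + 35.5*19*3600 = 9.1075e+06 m^3


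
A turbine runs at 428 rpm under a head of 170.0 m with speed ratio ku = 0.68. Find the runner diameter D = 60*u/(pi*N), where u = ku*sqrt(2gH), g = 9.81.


u = 0.68 * sqrt(2*9.81*170.0) = 39.2720 m/s
D = 60 * 39.2720 / (pi * 428) = 1.7524 m


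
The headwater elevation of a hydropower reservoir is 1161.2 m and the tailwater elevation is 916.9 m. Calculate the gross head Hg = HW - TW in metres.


Hg = 1161.2 - 916.9 = 244.3000 m


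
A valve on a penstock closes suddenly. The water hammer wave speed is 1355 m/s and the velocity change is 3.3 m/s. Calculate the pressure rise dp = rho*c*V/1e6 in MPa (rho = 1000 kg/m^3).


dp = 1000 * 1355 * 3.3 / 1e6 = 4.4715 MPa


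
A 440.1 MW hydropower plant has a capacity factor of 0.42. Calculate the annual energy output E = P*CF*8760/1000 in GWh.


E = 440.1 * 0.42 * 8760 / 1000 = 1619.2159 GWh


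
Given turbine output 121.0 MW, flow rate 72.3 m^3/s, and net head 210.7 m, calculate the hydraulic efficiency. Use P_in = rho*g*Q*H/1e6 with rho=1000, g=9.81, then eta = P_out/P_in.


P_in = 1000 * 9.81 * 72.3 * 210.7 / 1e6 = 149.4417 MW
eta = 121.0 / 149.4417 = 0.8097


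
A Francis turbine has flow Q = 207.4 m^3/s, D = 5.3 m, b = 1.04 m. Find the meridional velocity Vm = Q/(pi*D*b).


Vm = 207.4 / (pi * 5.3 * 1.04) = 11.9770 m/s


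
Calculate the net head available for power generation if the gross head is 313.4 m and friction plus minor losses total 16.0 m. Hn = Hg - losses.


Hn = 313.4 - 16.0 = 297.4000 m


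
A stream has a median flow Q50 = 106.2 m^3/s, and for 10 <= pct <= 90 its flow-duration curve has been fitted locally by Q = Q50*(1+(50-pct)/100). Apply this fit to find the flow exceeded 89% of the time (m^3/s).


Q = 106.2 * (1 + (50 - 89)/100) = 64.7820 m^3/s


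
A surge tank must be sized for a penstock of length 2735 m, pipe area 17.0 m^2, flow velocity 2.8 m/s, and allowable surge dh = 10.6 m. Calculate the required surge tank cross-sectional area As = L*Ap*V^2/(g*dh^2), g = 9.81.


As = 2735 * 17.0 * 2.8^2 / (9.81 * 10.6^2) = 330.7056 m^2


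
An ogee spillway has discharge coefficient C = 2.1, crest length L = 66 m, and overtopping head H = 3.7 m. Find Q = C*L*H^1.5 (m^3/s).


Q = 2.1 * 66 * 3.7^1.5 = 986.4290 m^3/s


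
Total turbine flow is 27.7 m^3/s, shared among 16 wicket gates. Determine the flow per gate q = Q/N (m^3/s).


q = 27.7 / 16 = 1.7312 m^3/s


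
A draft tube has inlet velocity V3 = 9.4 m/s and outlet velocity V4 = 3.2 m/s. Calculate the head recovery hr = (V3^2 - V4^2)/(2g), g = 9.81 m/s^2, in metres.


hr = (9.4^2 - 3.2^2) / (2*9.81) = 3.9817 m


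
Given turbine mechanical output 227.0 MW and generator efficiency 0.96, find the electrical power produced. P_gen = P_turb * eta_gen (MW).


P_gen = 227.0 * 0.96 = 217.9200 MW


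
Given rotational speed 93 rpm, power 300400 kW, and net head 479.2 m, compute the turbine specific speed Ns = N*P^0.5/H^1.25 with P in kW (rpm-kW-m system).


Ns = 93 * 300400^0.5 / 479.2^1.25 = 22.7346


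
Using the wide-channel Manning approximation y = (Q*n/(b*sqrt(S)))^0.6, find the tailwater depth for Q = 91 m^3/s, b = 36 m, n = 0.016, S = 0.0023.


y = (91 * 0.016 / (36 * 0.0023^0.5))^0.6 = 0.9028 m


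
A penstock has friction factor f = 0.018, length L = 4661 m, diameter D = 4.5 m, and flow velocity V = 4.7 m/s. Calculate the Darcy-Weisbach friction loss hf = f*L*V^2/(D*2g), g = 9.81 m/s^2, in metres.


hf = 0.018 * 4661 * 4.7^2 / (4.5 * 2 * 9.81) = 20.9911 m


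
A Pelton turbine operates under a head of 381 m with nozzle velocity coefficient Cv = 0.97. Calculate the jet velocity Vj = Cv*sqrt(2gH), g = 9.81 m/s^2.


Vj = 0.97 * sqrt(2*9.81*381) = 83.8656 m/s


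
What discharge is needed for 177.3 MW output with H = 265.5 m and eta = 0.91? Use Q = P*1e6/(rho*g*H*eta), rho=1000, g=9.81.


Q = 177.3 * 1e6 / (1000 * 9.81 * 265.5 * 0.91) = 74.8055 m^3/s


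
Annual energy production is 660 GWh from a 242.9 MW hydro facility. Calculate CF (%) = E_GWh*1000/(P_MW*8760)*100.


CF = 660 * 1000 / (242.9 * 8760) * 100 = 31.0179 %


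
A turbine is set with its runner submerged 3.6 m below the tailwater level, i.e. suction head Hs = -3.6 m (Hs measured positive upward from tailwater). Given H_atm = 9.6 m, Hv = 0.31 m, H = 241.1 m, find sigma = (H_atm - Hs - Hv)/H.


sigma = (9.6 - (-3.6) - 0.31) / 241.1 = 0.0535


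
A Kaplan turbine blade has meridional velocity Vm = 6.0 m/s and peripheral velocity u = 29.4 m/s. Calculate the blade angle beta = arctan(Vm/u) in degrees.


beta = arctan(6.0 / 29.4) = 11.5346 degrees


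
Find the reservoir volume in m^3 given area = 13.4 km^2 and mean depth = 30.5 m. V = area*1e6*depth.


V = 13.4 * 1e6 * 30.5 = 4.0870e+08 m^3


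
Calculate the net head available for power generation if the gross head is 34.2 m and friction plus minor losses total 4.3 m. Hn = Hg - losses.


Hn = 34.2 - 4.3 = 29.9000 m


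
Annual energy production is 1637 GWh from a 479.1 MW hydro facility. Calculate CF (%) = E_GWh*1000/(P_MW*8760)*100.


CF = 1637 * 1000 / (479.1 * 8760) * 100 = 39.0048 %


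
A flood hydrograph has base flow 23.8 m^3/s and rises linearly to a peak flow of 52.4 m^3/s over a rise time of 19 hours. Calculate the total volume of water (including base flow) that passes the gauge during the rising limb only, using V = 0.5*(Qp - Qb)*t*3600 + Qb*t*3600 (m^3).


V = 0.5*(52.4 - 23.8)*19*3600 + 23.8*19*3600 = 2.6060e+06 m^3


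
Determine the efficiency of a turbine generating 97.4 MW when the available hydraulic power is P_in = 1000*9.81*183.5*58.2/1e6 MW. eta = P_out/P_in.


P_in = 1000 * 9.81 * 183.5 * 58.2 / 1e6 = 104.7679 MW
eta = 97.4 / 104.7679 = 0.9297


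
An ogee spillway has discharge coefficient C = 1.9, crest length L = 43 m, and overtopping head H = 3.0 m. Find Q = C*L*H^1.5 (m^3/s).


Q = 1.9 * 43 * 3.0^1.5 = 424.5257 m^3/s


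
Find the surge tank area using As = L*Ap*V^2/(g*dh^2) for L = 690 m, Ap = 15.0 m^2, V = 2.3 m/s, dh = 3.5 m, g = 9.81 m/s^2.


As = 690 * 15.0 * 2.3^2 / (9.81 * 3.5^2) = 455.6076 m^2


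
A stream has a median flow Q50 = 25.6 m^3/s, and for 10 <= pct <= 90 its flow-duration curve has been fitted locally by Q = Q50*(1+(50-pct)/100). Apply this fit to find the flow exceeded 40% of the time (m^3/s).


Q = 25.6 * (1 + (50 - 40)/100) = 28.1600 m^3/s


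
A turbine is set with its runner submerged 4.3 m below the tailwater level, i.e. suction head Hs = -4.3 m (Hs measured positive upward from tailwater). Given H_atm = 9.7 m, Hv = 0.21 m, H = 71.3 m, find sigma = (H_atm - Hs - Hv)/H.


sigma = (9.7 - (-4.3) - 0.21) / 71.3 = 0.1934


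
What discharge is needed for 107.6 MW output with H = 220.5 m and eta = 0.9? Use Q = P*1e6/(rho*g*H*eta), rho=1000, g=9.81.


Q = 107.6 * 1e6 / (1000 * 9.81 * 220.5 * 0.9) = 55.2703 m^3/s


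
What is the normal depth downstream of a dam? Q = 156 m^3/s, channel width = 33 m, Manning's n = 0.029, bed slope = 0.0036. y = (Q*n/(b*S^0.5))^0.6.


y = (156 * 0.029 / (33 * 0.0036^0.5))^0.6 = 1.6418 m


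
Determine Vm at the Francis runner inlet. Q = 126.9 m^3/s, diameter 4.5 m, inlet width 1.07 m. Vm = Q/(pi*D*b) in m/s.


Vm = 126.9 / (pi * 4.5 * 1.07) = 8.3891 m/s


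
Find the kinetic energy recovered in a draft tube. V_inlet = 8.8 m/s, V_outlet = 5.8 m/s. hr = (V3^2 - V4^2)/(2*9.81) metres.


hr = (8.8^2 - 5.8^2) / (2*9.81) = 2.2324 m


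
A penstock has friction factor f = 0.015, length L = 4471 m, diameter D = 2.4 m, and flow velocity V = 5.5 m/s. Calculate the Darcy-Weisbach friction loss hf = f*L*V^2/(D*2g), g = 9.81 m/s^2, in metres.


hf = 0.015 * 4471 * 5.5^2 / (2.4 * 2 * 9.81) = 43.0835 m


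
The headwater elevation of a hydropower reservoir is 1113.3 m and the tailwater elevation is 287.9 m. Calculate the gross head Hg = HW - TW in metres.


Hg = 1113.3 - 287.9 = 825.4000 m


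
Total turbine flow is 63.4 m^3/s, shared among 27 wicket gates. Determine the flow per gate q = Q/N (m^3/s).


q = 63.4 / 27 = 2.3481 m^3/s


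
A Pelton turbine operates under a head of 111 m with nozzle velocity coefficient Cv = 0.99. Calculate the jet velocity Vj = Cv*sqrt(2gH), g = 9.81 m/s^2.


Vj = 0.99 * sqrt(2*9.81*111) = 46.2004 m/s


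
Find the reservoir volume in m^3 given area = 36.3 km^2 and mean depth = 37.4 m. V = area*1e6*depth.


V = 36.3 * 1e6 * 37.4 = 1.3576e+09 m^3


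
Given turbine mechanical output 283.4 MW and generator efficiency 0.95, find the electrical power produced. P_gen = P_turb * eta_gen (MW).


P_gen = 283.4 * 0.95 = 269.2300 MW


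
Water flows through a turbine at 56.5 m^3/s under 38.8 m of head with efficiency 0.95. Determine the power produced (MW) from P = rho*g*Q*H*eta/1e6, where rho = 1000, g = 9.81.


P = 1000 * 9.81 * 56.5 * 38.8 * 0.95 / 1e6 = 20.4302 MW


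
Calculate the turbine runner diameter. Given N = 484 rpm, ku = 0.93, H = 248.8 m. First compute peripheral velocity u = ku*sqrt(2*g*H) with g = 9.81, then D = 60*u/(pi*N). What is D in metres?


u = 0.93 * sqrt(2*9.81*248.8) = 64.9767 m/s
D = 60 * 64.9767 / (pi * 484) = 2.5640 m


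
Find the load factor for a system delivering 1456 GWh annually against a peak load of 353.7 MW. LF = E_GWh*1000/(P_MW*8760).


LF = 1456 * 1000 / (353.7 * 8760) = 0.4699


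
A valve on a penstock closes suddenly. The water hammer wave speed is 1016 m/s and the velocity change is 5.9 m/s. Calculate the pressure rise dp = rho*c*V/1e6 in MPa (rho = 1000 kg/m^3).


dp = 1000 * 1016 * 5.9 / 1e6 = 5.9944 MPa


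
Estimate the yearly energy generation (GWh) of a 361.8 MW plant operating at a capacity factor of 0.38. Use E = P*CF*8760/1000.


E = 361.8 * 0.38 * 8760 / 1000 = 1204.3598 GWh


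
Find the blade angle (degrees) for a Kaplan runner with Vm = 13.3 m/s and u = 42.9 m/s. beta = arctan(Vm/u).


beta = arctan(13.3 / 42.9) = 17.2247 degrees


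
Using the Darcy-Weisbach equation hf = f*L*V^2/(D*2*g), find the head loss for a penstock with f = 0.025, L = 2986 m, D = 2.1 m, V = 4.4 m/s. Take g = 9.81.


hf = 0.025 * 2986 * 4.4^2 / (2.1 * 2 * 9.81) = 35.0765 m


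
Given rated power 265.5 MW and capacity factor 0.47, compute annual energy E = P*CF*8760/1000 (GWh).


E = 265.5 * 0.47 * 8760 / 1000 = 1093.1166 GWh


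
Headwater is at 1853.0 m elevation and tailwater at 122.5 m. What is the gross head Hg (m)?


Hg = 1853.0 - 122.5 = 1730.5000 m


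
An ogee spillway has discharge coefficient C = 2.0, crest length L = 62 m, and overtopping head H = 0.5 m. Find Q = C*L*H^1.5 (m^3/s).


Q = 2.0 * 62 * 0.5^1.5 = 43.8406 m^3/s


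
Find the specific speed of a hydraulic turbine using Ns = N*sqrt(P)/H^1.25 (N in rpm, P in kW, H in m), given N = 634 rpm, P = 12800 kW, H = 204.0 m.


Ns = 634 * 12800^0.5 / 204.0^1.25 = 93.0372


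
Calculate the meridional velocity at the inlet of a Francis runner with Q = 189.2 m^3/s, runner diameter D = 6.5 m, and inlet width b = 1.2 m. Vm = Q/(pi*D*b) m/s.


Vm = 189.2 / (pi * 6.5 * 1.2) = 7.7211 m/s


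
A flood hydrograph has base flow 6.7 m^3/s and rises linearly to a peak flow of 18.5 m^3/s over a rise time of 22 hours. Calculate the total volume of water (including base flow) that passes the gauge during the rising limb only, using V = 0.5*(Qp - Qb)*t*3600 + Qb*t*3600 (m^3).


V = 0.5*(18.5 - 6.7)*22*3600 + 6.7*22*3600 = 997920.0000 m^3


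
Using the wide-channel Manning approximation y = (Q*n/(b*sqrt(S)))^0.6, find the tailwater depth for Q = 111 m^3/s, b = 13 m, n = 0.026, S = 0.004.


y = (111 * 0.026 / (13 * 0.004^0.5))^0.6 = 2.1242 m


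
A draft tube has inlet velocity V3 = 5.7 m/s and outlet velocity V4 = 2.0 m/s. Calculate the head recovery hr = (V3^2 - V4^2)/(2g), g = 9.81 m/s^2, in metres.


hr = (5.7^2 - 2.0^2) / (2*9.81) = 1.4521 m


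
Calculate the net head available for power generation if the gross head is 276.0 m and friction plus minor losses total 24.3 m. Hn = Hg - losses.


Hn = 276.0 - 24.3 = 251.7000 m


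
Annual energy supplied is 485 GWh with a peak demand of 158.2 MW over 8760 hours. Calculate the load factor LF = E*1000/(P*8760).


LF = 485 * 1000 / (158.2 * 8760) = 0.3500


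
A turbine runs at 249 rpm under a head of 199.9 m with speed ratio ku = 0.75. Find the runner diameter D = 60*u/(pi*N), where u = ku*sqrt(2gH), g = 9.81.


u = 0.75 * sqrt(2*9.81*199.9) = 46.9696 m/s
D = 60 * 46.9696 / (pi * 249) = 3.6026 m


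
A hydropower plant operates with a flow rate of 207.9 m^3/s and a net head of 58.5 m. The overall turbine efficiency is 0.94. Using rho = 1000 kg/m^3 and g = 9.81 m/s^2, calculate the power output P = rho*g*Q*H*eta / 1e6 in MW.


P = 1000 * 9.81 * 207.9 * 58.5 * 0.94 / 1e6 = 112.1521 MW


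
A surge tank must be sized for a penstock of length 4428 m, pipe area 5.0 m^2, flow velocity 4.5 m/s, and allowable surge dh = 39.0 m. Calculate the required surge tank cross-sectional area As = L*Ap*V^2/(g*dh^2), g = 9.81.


As = 4428 * 5.0 * 4.5^2 / (9.81 * 39.0^2) = 30.0472 m^2


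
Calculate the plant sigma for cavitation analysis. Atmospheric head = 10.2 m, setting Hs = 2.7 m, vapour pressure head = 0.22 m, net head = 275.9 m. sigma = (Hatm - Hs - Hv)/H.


sigma = (10.2 - 2.7 - 0.22) / 275.9 = 0.0264


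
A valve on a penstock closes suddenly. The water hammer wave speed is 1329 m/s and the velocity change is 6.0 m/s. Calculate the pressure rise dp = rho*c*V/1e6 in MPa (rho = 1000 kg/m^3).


dp = 1000 * 1329 * 6.0 / 1e6 = 7.9740 MPa


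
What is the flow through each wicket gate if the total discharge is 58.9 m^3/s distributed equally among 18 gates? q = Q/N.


q = 58.9 / 18 = 3.2722 m^3/s


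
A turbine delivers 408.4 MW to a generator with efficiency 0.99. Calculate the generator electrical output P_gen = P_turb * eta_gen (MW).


P_gen = 408.4 * 0.99 = 404.3160 MW


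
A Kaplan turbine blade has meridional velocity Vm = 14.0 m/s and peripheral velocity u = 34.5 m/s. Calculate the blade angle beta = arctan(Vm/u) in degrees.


beta = arctan(14.0 / 34.5) = 22.0872 degrees


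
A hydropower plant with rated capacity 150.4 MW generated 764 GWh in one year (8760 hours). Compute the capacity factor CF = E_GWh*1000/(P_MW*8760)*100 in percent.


CF = 764 * 1000 / (150.4 * 8760) * 100 = 57.9884 %


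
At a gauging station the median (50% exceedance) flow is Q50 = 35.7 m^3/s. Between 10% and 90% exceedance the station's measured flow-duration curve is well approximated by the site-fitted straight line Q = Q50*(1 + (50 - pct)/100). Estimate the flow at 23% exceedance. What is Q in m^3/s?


Q = 35.7 * (1 + (50 - 23)/100) = 45.3390 m^3/s


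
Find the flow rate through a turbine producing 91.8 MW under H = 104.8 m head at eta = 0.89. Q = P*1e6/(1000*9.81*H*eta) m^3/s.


Q = 91.8 * 1e6 / (1000 * 9.81 * 104.8 * 0.89) = 100.3281 m^3/s


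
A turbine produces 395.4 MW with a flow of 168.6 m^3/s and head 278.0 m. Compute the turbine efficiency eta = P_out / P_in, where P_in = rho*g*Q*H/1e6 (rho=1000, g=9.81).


P_in = 1000 * 9.81 * 168.6 * 278.0 / 1e6 = 459.8025 MW
eta = 395.4 / 459.8025 = 0.8599


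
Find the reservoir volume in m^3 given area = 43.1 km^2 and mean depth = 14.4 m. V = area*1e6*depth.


V = 43.1 * 1e6 * 14.4 = 6.2064e+08 m^3


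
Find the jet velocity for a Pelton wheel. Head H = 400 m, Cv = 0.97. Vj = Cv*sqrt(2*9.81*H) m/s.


Vj = 0.97 * sqrt(2*9.81*400) = 85.9313 m/s


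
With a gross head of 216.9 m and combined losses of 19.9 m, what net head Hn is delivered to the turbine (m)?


Hn = 216.9 - 19.9 = 197.0000 m


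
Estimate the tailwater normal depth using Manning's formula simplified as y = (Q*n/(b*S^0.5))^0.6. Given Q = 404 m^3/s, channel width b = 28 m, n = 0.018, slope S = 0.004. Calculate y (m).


y = (404 * 0.018 / (28 * 0.004^0.5))^0.6 = 2.3339 m


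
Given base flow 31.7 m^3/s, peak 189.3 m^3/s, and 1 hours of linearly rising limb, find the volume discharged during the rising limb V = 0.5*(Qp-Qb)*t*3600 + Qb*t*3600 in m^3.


V = 0.5*(189.3 - 31.7)*1*3600 + 31.7*1*3600 = 397800.0000 m^3


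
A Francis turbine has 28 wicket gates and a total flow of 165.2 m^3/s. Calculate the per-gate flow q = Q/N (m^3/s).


q = 165.2 / 28 = 5.9000 m^3/s


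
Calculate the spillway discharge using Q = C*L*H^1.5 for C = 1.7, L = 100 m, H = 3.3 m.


Q = 1.7 * 100 * 3.3^1.5 = 1019.1071 m^3/s


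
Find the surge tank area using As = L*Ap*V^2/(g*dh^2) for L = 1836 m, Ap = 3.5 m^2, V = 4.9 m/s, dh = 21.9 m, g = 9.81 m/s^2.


As = 1836 * 3.5 * 4.9^2 / (9.81 * 21.9^2) = 32.7926 m^2


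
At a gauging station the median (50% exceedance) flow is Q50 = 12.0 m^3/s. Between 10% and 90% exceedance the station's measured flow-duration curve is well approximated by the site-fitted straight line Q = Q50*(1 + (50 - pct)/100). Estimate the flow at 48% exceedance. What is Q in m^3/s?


Q = 12.0 * (1 + (50 - 48)/100) = 12.2400 m^3/s


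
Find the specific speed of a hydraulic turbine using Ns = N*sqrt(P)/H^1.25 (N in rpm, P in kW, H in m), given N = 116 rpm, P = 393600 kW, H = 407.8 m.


Ns = 116 * 393600^0.5 / 407.8^1.25 = 39.7124


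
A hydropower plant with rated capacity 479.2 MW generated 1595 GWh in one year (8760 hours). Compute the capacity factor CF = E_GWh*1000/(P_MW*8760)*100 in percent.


CF = 1595 * 1000 / (479.2 * 8760) * 100 = 37.9962 %


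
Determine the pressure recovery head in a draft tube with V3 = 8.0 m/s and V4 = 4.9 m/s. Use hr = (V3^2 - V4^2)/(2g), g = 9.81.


hr = (8.0^2 - 4.9^2) / (2*9.81) = 2.0382 m


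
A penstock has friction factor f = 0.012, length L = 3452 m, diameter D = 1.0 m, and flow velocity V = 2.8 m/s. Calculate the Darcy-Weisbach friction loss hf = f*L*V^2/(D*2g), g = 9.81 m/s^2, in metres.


hf = 0.012 * 3452 * 2.8^2 / (1.0 * 2 * 9.81) = 16.5527 m


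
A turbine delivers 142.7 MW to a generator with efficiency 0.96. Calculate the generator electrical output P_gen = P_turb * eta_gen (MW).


P_gen = 142.7 * 0.96 = 136.9920 MW


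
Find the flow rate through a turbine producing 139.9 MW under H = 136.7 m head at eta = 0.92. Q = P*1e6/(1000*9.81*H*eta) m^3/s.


Q = 139.9 * 1e6 / (1000 * 9.81 * 136.7 * 0.92) = 113.3946 m^3/s


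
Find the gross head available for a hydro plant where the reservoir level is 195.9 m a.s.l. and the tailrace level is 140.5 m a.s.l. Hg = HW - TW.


Hg = 195.9 - 140.5 = 55.4000 m


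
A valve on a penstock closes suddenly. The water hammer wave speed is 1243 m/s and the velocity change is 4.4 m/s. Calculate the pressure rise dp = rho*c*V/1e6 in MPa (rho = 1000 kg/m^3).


dp = 1000 * 1243 * 4.4 / 1e6 = 5.4692 MPa


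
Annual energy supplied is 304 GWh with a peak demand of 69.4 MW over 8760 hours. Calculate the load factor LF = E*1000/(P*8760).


LF = 304 * 1000 / (69.4 * 8760) = 0.5000


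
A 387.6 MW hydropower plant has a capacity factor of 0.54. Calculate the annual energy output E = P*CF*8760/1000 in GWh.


E = 387.6 * 0.54 * 8760 / 1000 = 1833.5030 GWh


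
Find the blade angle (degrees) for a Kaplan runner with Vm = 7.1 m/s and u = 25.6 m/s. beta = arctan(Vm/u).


beta = arctan(7.1 / 25.6) = 15.5010 degrees


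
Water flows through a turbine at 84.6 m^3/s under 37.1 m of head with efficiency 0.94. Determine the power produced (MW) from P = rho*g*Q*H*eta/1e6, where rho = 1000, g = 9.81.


P = 1000 * 9.81 * 84.6 * 37.1 * 0.94 / 1e6 = 28.9428 MW


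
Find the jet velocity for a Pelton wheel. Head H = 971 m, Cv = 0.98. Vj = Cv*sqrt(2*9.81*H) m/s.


Vj = 0.98 * sqrt(2*9.81*971) = 135.2649 m/s


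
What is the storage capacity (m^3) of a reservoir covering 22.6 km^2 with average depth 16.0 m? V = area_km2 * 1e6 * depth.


V = 22.6 * 1e6 * 16.0 = 3.6160e+08 m^3


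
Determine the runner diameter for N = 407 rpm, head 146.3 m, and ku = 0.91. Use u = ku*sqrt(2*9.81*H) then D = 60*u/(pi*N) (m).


u = 0.91 * sqrt(2*9.81*146.3) = 48.7543 m/s
D = 60 * 48.7543 / (pi * 407) = 2.2878 m


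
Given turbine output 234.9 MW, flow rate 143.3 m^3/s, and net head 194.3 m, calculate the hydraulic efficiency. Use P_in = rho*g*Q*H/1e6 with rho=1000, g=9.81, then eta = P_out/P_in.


P_in = 1000 * 9.81 * 143.3 * 194.3 / 1e6 = 273.1417 MW
eta = 234.9 / 273.1417 = 0.8600


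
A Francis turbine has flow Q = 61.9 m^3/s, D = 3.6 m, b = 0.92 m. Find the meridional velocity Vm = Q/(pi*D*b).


Vm = 61.9 / (pi * 3.6 * 0.92) = 5.9491 m/s


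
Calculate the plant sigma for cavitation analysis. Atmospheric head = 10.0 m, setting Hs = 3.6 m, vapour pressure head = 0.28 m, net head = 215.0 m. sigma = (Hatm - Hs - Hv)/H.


sigma = (10.0 - 3.6 - 0.28) / 215.0 = 0.0285


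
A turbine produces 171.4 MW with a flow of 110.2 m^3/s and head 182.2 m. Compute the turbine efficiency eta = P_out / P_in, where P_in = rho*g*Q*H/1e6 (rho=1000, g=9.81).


P_in = 1000 * 9.81 * 110.2 * 182.2 / 1e6 = 196.9695 MW
eta = 171.4 / 196.9695 = 0.8702


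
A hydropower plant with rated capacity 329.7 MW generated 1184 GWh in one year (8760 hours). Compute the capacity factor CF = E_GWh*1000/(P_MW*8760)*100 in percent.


CF = 1184 * 1000 / (329.7 * 8760) * 100 = 40.9948 %


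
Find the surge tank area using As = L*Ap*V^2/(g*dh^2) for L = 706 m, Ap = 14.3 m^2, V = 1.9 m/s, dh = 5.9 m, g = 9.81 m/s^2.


As = 706 * 14.3 * 1.9^2 / (9.81 * 5.9^2) = 106.7271 m^2


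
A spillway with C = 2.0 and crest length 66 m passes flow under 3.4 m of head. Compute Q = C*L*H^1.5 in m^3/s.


Q = 2.0 * 66 * 3.4^1.5 = 827.5463 m^3/s


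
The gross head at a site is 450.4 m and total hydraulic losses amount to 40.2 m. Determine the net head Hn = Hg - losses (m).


Hn = 450.4 - 40.2 = 410.2000 m


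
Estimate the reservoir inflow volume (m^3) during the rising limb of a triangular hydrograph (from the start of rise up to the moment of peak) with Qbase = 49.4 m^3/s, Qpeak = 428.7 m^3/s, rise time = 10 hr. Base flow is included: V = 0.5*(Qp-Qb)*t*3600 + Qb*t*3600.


V = 0.5*(428.7 - 49.4)*10*3600 + 49.4*10*3600 = 8.6058e+06 m^3


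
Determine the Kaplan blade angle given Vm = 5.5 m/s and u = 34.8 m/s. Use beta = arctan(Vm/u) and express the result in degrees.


beta = arctan(5.5 / 34.8) = 8.9811 degrees


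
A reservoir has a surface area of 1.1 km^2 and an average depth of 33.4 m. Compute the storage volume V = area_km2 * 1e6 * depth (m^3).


V = 1.1 * 1e6 * 33.4 = 3.6740e+07 m^3


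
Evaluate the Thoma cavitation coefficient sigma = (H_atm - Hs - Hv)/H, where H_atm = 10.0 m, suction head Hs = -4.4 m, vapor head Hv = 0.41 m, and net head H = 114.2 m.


sigma = (10.0 - (-4.4) - 0.41) / 114.2 = 0.1225


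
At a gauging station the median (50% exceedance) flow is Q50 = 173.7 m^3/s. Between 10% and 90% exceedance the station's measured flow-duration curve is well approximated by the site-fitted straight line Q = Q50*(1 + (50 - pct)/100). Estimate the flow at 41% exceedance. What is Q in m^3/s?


Q = 173.7 * (1 + (50 - 41)/100) = 189.3330 m^3/s


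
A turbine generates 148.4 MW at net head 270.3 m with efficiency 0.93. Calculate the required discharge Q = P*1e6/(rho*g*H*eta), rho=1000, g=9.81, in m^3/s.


Q = 148.4 * 1e6 / (1000 * 9.81 * 270.3 * 0.93) = 60.1777 m^3/s


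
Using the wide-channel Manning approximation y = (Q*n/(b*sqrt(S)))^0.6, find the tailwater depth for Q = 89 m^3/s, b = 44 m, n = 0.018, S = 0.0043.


y = (89 * 0.018 / (44 * 0.0043^0.5))^0.6 = 0.7026 m
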